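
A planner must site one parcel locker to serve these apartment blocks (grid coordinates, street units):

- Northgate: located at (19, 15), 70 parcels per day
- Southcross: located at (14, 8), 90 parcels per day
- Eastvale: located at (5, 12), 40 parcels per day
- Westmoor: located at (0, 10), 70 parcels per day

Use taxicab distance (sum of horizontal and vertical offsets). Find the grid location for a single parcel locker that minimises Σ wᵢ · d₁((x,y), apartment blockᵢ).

(14, 10)

Manhattan distance separates: Σwᵢ(|x−xᵢ|+|y−yᵢ|) = Σwᵢ|x−xᵢ| + Σwᵢ|y−yᵢ|, so x and y are optimised independently as 1-D weighted medians.
Total weight W = 270; half = 135.
x-coordinate, sorted with cumulative weight:
  x=0 (Westmoor, w=70) cum 70
  x=5 (Eastvale, w=40) cum 110
  x=14 (Southcross, w=90) cum 200  ← median
  x=19 (Northgate, w=70) cum 270
⇒ x* = 14
y-coordinate, sorted with cumulative weight:
  y=8 (Southcross, w=90) cum 90
  y=10 (Westmoor, w=70) cum 160  ← median
  y=12 (Eastvale, w=40) cum 200
  y=15 (Northgate, w=70) cum 270
⇒ y* = 10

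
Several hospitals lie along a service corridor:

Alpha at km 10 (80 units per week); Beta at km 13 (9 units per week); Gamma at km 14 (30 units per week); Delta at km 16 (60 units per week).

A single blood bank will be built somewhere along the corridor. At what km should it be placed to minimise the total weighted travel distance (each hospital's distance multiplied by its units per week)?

x = 14

For a sum of weighted absolute distances on a line, the optimum is the weighted median (not the mean). Total weight W = 179; half-weight = 89.5.
Sort by position and accumulate weight:
  km 10 (Alpha, w=80) → cum 80
  km 13 (Beta, w=9) → cum 89
  km 14 (Gamma, w=30) → cum 119  ≥ 89.5 → median here
  km 16 (Delta, w=60) → cum 179
Optimal location: km 14.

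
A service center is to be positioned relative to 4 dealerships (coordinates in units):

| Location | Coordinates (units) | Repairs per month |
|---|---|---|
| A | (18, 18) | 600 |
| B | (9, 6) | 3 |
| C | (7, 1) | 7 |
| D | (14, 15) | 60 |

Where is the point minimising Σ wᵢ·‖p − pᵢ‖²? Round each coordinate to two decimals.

(17.49, 17.50)

The minimiser of Σwᵢ‖p−pᵢ‖² is the weighted centroid p* = (Σwᵢpᵢ)/(Σwᵢ).
Σwᵢ = 670.
Σwᵢxᵢ = 600·18 + 3·9 + 7·7 + 60·14 = 11716.
Σwᵢyᵢ = 600·18 + 3·6 + 7·1 + 60·15 = 11725.
x* = 11716/670 = 17.49, y* = 11725/670 = 17.50.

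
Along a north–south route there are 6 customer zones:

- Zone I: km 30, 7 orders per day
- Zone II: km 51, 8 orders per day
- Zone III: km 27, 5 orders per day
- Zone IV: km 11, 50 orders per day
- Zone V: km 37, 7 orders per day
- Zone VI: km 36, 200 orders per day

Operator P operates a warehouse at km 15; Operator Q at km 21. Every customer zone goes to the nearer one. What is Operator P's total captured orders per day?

The indifferent point is the midpoint (15+21)/2 = 18; customer zones left of it (closer to Operator P at 15) go to Operator P, those right go to Operator Q.
  Zone IV at 11 (w=50) → Operator P
  Zone III at 27 (w=5) → Operator Q
  Zone I at 30 (w=7) → Operator Q
  Zone VI at 36 (w=200) → Operator Q
  Zone V at 37 (w=7) → Operator Q
  Zone II at 51 (w=8) → Operator Q
Operator P captures 50; Operator Q captures 227.

50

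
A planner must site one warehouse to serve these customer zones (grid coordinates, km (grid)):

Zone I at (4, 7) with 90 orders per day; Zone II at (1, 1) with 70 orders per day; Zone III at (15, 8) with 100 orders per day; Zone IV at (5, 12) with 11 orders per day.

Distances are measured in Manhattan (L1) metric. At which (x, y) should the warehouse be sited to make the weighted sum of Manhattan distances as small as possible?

Manhattan distance separates: Σwᵢ(|x−xᵢ|+|y−yᵢ|) = Σwᵢ|x−xᵢ| + Σwᵢ|y−yᵢ|, so x and y are optimised independently as 1-D weighted medians.
Total weight W = 271; half = 135.5.
x-coordinate, sorted with cumulative weight:
  x=1 (Zone II, w=70) cum 70
  x=4 (Zone I, w=90) cum 160  ← median
  x=5 (Zone IV, w=11) cum 171
  x=15 (Zone III, w=100) cum 271
⇒ x* = 4
y-coordinate, sorted with cumulative weight:
  y=1 (Zone II, w=70) cum 70
  y=7 (Zone I, w=90) cum 160  ← median
  y=8 (Zone III, w=100) cum 260
  y=12 (Zone IV, w=11) cum 271
⇒ y* = 7

(4, 7)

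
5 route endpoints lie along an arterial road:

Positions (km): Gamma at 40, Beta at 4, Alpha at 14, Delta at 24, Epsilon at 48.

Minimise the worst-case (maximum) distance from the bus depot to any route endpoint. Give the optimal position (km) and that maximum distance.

location 26, max distance 22

The 1-center on a line is the midpoint of the two extreme points: leftmost at 4, rightmost at 48.
Optimal location = (4 + 48)/2 = 26; maximum distance = (48 − 4)/2 = 22.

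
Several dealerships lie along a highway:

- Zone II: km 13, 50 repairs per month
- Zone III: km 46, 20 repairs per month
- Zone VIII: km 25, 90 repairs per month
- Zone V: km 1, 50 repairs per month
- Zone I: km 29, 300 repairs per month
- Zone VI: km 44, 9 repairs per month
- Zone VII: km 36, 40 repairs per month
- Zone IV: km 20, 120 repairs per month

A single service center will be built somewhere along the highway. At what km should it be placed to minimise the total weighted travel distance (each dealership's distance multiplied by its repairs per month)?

x = 29

For a sum of weighted absolute distances on a line, the optimum is the weighted median (not the mean). Total weight W = 679; half-weight = 339.5.
Sort by position and accumulate weight:
  km 1 (Zone V, w=50) → cum 50
  km 13 (Zone II, w=50) → cum 100
  km 20 (Zone IV, w=120) → cum 220
  km 25 (Zone VIII, w=90) → cum 310
  km 29 (Zone I, w=300) → cum 610  ≥ 339.5 → median here
  km 36 (Zone VII, w=40) → cum 650
  km 44 (Zone VI, w=9) → cum 659
  km 46 (Zone III, w=20) → cum 679
Optimal location: km 29.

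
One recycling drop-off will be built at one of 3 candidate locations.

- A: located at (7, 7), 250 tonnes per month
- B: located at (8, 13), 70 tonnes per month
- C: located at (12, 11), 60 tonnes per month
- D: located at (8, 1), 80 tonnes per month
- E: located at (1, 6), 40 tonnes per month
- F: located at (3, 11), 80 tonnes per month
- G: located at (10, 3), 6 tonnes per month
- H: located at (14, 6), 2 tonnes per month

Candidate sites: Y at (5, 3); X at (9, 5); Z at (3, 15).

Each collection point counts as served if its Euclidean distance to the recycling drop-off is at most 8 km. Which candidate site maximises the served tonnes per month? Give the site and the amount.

X, covering 398

Coverage radius r = 8 km; a point is covered iff (Δx)²+(Δy)² ≤ 8² = 64.
  Y (5, 3): covers {A, D, E, G} → 376
  X (9, 5): covers {A, C, D, G, H} → 398
  Z (3, 15): covers {B, F} → 150
Maximum coverage at X: 398 tonnes per month.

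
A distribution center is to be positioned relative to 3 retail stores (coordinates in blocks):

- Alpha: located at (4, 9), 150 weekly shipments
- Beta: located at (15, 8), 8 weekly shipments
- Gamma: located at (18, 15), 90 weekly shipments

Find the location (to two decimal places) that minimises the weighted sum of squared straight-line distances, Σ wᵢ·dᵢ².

(9.44, 11.15)

The minimiser of Σwᵢ‖p−pᵢ‖² is the weighted centroid p* = (Σwᵢpᵢ)/(Σwᵢ).
Σwᵢ = 248.
Σwᵢxᵢ = 150·4 + 8·15 + 90·18 = 2340.
Σwᵢyᵢ = 150·9 + 8·8 + 90·15 = 2764.
x* = 2340/248 = 9.44, y* = 2764/248 = 11.15.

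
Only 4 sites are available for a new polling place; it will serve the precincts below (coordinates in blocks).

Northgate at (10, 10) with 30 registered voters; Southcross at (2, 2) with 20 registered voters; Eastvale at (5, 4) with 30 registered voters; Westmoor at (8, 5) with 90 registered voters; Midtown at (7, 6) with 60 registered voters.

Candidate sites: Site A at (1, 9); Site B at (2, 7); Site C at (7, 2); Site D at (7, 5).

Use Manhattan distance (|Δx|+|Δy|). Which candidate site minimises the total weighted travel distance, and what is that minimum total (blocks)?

Total weighted distance at each candidate:
  Site A (1, 9): total = 2260
  Site B (2, 7): total = 1690
  Site C (7, 2): total = 1150
  Site D (7, 5): total = 640
Minimum is at Site D with total 640 blocks.

Site D, total 640 blocks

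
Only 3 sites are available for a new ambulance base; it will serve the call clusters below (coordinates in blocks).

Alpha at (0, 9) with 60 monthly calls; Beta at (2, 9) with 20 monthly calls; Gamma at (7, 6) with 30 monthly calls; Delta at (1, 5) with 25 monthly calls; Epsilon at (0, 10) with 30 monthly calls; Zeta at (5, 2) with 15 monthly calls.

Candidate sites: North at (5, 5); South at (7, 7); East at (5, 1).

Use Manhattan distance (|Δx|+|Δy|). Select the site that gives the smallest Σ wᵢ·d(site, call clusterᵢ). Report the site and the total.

Total weighted distance at each candidate:
  North (5, 5): total = 1215
  South (7, 7): total = 1315
  East (5, 1): total = 1845
Minimum is at North with total 1215 blocks.

North, total 1215 blocks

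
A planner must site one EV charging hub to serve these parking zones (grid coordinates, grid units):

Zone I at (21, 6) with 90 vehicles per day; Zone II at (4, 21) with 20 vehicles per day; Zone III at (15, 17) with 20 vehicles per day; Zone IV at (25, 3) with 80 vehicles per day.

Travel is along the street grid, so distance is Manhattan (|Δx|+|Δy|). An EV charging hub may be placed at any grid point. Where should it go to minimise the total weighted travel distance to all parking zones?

(21, 6)

Manhattan distance separates: Σwᵢ(|x−xᵢ|+|y−yᵢ|) = Σwᵢ|x−xᵢ| + Σwᵢ|y−yᵢ|, so x and y are optimised independently as 1-D weighted medians.
Total weight W = 210; half = 105.
x-coordinate, sorted with cumulative weight:
  x=4 (Zone II, w=20) cum 20
  x=15 (Zone III, w=20) cum 40
  x=21 (Zone I, w=90) cum 130  ← median
  x=25 (Zone IV, w=80) cum 210
⇒ x* = 21
y-coordinate, sorted with cumulative weight:
  y=3 (Zone IV, w=80) cum 80
  y=6 (Zone I, w=90) cum 170  ← median
  y=17 (Zone III, w=20) cum 190
  y=21 (Zone II, w=20) cum 210
⇒ y* = 6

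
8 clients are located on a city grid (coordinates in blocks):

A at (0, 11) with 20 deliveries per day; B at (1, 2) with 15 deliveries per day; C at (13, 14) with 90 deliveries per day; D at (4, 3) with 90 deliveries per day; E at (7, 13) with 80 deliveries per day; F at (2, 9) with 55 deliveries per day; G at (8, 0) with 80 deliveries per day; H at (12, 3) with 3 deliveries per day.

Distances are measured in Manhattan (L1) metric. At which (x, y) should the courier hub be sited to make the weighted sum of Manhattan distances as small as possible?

Manhattan distance separates: Σwᵢ(|x−xᵢ|+|y−yᵢ|) = Σwᵢ|x−xᵢ| + Σwᵢ|y−yᵢ|, so x and y are optimised independently as 1-D weighted medians.
Total weight W = 433; half = 216.5.
x-coordinate, sorted with cumulative weight:
  x=0 (A, w=20) cum 20
  x=1 (B, w=15) cum 35
  x=2 (F, w=55) cum 90
  x=4 (D, w=90) cum 180
  x=7 (E, w=80) cum 260  ← median
  x=8 (G, w=80) cum 340
  x=12 (H, w=3) cum 343
  x=13 (C, w=90) cum 433
⇒ x* = 7
y-coordinate, sorted with cumulative weight:
  y=0 (G, w=80) cum 80
  y=2 (B, w=15) cum 95
  y=3 (D, w=90) cum 185
  y=3 (H, w=3) cum 188
  y=9 (F, w=55) cum 243  ← median
  y=11 (A, w=20) cum 263
  y=13 (E, w=80) cum 343
  y=14 (C, w=90) cum 433
⇒ y* = 9

(7, 9)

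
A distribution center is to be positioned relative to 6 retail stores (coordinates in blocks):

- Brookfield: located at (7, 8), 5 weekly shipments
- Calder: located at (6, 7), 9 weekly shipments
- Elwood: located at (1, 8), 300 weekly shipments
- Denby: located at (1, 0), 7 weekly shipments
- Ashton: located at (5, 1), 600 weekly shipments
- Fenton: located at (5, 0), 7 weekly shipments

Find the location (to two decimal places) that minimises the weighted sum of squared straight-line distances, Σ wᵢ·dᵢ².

(3.70, 3.34)

The minimiser of Σwᵢ‖p−pᵢ‖² is the weighted centroid p* = (Σwᵢpᵢ)/(Σwᵢ).
Σwᵢ = 928.
Σwᵢxᵢ = 5·7 + 9·6 + 300·1 + 7·1 + 600·5 + 7·5 = 3431.
Σwᵢyᵢ = 5·8 + 9·7 + 300·8 + 7·0 + 600·1 + 7·0 = 3103.
x* = 3431/928 = 3.70, y* = 3103/928 = 3.34.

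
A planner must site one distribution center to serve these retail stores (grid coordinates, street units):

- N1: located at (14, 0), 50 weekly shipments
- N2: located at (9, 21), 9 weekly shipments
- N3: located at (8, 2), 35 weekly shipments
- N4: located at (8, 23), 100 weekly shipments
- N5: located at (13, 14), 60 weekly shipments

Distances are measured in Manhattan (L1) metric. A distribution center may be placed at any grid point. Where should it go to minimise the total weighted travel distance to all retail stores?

Manhattan distance separates: Σwᵢ(|x−xᵢ|+|y−yᵢ|) = Σwᵢ|x−xᵢ| + Σwᵢ|y−yᵢ|, so x and y are optimised independently as 1-D weighted medians.
Total weight W = 254; half = 127.
x-coordinate, sorted with cumulative weight:
  x=8 (N3, w=35) cum 35
  x=8 (N4, w=100) cum 135  ← median
  x=9 (N2, w=9) cum 144
  x=13 (N5, w=60) cum 204
  x=14 (N1, w=50) cum 254
⇒ x* = 8
y-coordinate, sorted with cumulative weight:
  y=0 (N1, w=50) cum 50
  y=2 (N3, w=35) cum 85
  y=14 (N5, w=60) cum 145  ← median
  y=21 (N2, w=9) cum 154
  y=23 (N4, w=100) cum 254
⇒ y* = 14

(8, 14)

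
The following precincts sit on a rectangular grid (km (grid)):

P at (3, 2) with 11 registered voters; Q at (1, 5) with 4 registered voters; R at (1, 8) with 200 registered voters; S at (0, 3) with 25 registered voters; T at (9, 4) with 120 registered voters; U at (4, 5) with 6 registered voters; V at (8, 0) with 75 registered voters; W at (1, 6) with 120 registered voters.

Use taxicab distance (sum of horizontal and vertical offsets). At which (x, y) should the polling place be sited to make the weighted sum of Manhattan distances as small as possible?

Manhattan distance separates: Σwᵢ(|x−xᵢ|+|y−yᵢ|) = Σwᵢ|x−xᵢ| + Σwᵢ|y−yᵢ|, so x and y are optimised independently as 1-D weighted medians.
Total weight W = 561; half = 280.5.
x-coordinate, sorted with cumulative weight:
  x=0 (S, w=25) cum 25
  x=1 (Q, w=4) cum 29
  x=1 (R, w=200) cum 229
  x=1 (W, w=120) cum 349  ← median
  x=3 (P, w=11) cum 360
  x=4 (U, w=6) cum 366
  x=8 (V, w=75) cum 441
  x=9 (T, w=120) cum 561
⇒ x* = 1
y-coordinate, sorted with cumulative weight:
  y=0 (V, w=75) cum 75
  y=2 (P, w=11) cum 86
  y=3 (S, w=25) cum 111
  y=4 (T, w=120) cum 231
  y=5 (Q, w=4) cum 235
  y=5 (U, w=6) cum 241
  y=6 (W, w=120) cum 361  ← median
  y=8 (R, w=200) cum 561
⇒ y* = 6

(1, 6)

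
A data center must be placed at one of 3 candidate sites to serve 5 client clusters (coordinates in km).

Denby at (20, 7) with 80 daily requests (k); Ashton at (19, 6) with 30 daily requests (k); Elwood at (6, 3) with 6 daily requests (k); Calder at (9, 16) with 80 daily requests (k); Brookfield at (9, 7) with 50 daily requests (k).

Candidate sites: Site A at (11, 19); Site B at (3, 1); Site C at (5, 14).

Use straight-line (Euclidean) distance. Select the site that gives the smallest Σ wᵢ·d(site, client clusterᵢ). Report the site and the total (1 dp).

Site C, total 2635.1 km

Total weighted distance at each candidate:
  Site A (11, 19): total = 2655.2
  Site B (3, 1): total = 3683.4
  Site C (5, 14): total = 2635.1
Minimum is at Site C with total 2635.1 km.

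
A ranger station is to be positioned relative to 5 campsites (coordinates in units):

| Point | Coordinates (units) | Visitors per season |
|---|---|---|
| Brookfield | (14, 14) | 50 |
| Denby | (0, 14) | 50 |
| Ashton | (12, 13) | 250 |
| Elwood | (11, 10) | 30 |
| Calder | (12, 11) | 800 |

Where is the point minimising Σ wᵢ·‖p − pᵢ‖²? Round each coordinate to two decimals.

The minimiser of Σwᵢ‖p−pᵢ‖² is the weighted centroid p* = (Σwᵢpᵢ)/(Σwᵢ).
Σwᵢ = 1180.
Σwᵢxᵢ = 50·14 + 50·0 + 250·12 + 30·11 + 800·12 = 13630.
Σwᵢyᵢ = 50·14 + 50·14 + 250·13 + 30·10 + 800·11 = 13750.
x* = 13630/1180 = 11.55, y* = 13750/1180 = 11.65.

(11.55, 11.65)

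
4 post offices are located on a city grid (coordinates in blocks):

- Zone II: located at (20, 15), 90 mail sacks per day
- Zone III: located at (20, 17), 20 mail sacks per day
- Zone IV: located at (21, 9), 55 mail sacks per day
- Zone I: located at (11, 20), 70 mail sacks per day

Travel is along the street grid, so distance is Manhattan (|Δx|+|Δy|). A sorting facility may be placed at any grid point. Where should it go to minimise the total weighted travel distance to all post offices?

(20, 15)

Manhattan distance separates: Σwᵢ(|x−xᵢ|+|y−yᵢ|) = Σwᵢ|x−xᵢ| + Σwᵢ|y−yᵢ|, so x and y are optimised independently as 1-D weighted medians.
Total weight W = 235; half = 117.5.
x-coordinate, sorted with cumulative weight:
  x=11 (Zone I, w=70) cum 70
  x=20 (Zone II, w=90) cum 160  ← median
  x=20 (Zone III, w=20) cum 180
  x=21 (Zone IV, w=55) cum 235
⇒ x* = 20
y-coordinate, sorted with cumulative weight:
  y=9 (Zone IV, w=55) cum 55
  y=15 (Zone II, w=90) cum 145  ← median
  y=17 (Zone III, w=20) cum 165
  y=20 (Zone I, w=70) cum 235
⇒ y* = 15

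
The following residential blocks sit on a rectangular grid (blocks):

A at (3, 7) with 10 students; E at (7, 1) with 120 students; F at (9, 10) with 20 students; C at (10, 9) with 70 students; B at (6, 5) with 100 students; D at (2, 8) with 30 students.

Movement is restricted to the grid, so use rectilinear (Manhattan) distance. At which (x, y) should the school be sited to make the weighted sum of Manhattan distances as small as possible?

Manhattan distance separates: Σwᵢ(|x−xᵢ|+|y−yᵢ|) = Σwᵢ|x−xᵢ| + Σwᵢ|y−yᵢ|, so x and y are optimised independently as 1-D weighted medians.
Total weight W = 350; half = 175.
x-coordinate, sorted with cumulative weight:
  x=2 (D, w=30) cum 30
  x=3 (A, w=10) cum 40
  x=6 (B, w=100) cum 140
  x=7 (E, w=120) cum 260  ← median
  x=9 (F, w=20) cum 280
  x=10 (C, w=70) cum 350
⇒ x* = 7
y-coordinate, sorted with cumulative weight:
  y=1 (E, w=120) cum 120
  y=5 (B, w=100) cum 220  ← median
  y=7 (A, w=10) cum 230
  y=8 (D, w=30) cum 260
  y=9 (C, w=70) cum 330
  y=10 (F, w=20) cum 350
⇒ y* = 5

(7, 5)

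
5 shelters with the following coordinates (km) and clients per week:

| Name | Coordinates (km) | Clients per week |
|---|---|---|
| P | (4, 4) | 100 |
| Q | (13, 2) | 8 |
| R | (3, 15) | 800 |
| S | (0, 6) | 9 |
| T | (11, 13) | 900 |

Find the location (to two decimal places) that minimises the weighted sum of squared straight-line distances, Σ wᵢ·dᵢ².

(7.05, 13.30)

The minimiser of Σwᵢ‖p−pᵢ‖² is the weighted centroid p* = (Σwᵢpᵢ)/(Σwᵢ).
Σwᵢ = 1817.
Σwᵢxᵢ = 100·4 + 8·13 + 800·3 + 9·0 + 900·11 = 12804.
Σwᵢyᵢ = 100·4 + 8·2 + 800·15 + 9·6 + 900·13 = 24170.
x* = 12804/1817 = 7.05, y* = 24170/1817 = 13.30.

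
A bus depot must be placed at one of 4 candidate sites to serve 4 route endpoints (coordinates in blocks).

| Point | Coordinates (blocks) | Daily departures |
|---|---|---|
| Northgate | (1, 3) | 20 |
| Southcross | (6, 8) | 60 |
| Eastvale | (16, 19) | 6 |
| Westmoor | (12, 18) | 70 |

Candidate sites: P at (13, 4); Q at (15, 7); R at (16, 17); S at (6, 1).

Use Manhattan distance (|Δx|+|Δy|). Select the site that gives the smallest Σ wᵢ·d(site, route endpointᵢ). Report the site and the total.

Total weighted distance at each candidate:
  P (13, 4): total = 2078
  Q (15, 7): total = 2018
  R (16, 17): total = 2082
  S (6, 1): total = 2338
Minimum is at Q with total 2018 blocks.

Q, total 2018 blocks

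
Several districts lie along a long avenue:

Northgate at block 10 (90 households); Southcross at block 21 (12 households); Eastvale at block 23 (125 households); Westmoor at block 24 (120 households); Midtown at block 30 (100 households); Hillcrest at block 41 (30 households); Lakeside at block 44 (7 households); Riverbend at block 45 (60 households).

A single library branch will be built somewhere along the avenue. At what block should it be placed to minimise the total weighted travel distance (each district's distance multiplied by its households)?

For a sum of weighted absolute distances on a line, the optimum is the weighted median (not the mean). Total weight W = 544; half-weight = 272.
Sort by position and accumulate weight:
  block 10 (Northgate, w=90) → cum 90
  block 21 (Southcross, w=12) → cum 102
  block 23 (Eastvale, w=125) → cum 227
  block 24 (Westmoor, w=120) → cum 347  ≥ 272 → median here
  block 30 (Midtown, w=100) → cum 447
  block 41 (Hillcrest, w=30) → cum 477
  block 44 (Lakeside, w=7) → cum 484
  block 45 (Riverbend, w=60) → cum 544
Optimal location: block 24.

x = 24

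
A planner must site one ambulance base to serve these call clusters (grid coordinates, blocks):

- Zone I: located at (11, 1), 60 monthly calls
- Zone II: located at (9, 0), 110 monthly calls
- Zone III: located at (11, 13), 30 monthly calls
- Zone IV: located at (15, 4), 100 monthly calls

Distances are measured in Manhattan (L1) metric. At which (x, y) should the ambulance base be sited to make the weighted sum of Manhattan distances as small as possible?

Manhattan distance separates: Σwᵢ(|x−xᵢ|+|y−yᵢ|) = Σwᵢ|x−xᵢ| + Σwᵢ|y−yᵢ|, so x and y are optimised independently as 1-D weighted medians.
Total weight W = 300; half = 150.
x-coordinate, sorted with cumulative weight:
  x=9 (Zone II, w=110) cum 110
  x=11 (Zone I, w=60) cum 170  ← median
  x=11 (Zone III, w=30) cum 200
  x=15 (Zone IV, w=100) cum 300
⇒ x* = 11
y-coordinate, sorted with cumulative weight:
  y=0 (Zone II, w=110) cum 110
  y=1 (Zone I, w=60) cum 170  ← median
  y=4 (Zone IV, w=100) cum 270
  y=13 (Zone III, w=30) cum 300
⇒ y* = 1

(11, 1)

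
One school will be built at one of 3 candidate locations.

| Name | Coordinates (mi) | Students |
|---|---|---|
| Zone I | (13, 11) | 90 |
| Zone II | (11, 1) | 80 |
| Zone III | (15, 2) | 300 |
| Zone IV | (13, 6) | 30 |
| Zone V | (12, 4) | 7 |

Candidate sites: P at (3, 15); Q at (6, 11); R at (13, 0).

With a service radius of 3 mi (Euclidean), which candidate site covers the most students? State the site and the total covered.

R, covering 380

Coverage radius r = 3 mi; a point is covered iff (Δx)²+(Δy)² ≤ 3² = 9.
  P (3, 15): covers {none} → 0
  Q (6, 11): covers {none} → 0
  R (13, 0): covers {Zone II, Zone III} → 380
Maximum coverage at R: 380 students.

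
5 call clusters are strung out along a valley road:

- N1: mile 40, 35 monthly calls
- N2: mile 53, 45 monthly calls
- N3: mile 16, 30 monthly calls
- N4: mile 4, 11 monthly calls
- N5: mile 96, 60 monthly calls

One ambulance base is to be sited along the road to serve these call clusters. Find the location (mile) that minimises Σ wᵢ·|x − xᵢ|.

x = 53

For a sum of weighted absolute distances on a line, the optimum is the weighted median (not the mean). Total weight W = 181; half-weight = 90.5.
Sort by position and accumulate weight:
  mile 4 (N4, w=11) → cum 11
  mile 16 (N3, w=30) → cum 41
  mile 40 (N1, w=35) → cum 76
  mile 53 (N2, w=45) → cum 121  ≥ 90.5 → median here
  mile 96 (N5, w=60) → cum 181
Optimal location: mile 53.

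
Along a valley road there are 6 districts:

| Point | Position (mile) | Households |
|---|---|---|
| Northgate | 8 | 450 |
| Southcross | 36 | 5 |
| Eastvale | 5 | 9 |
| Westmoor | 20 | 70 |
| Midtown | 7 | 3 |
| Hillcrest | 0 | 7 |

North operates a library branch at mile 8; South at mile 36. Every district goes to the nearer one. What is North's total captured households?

The indifferent point is the midpoint (8+36)/2 = 22; districts left of it (closer to North at 8) go to North, those right go to South.
  Hillcrest at 0 (w=7) → North
  Eastvale at 5 (w=9) → North
  Midtown at 7 (w=3) → North
  Northgate at 8 (w=450) → North
  Westmoor at 20 (w=70) → North
  Southcross at 36 (w=5) → South
North captures 539; South captures 5.

539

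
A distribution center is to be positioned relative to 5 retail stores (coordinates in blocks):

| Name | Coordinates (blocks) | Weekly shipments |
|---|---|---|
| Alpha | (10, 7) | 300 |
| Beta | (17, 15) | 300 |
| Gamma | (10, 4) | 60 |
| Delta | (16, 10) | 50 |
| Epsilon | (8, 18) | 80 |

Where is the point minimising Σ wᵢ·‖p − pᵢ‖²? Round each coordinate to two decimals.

(12.84, 11.11)

The minimiser of Σwᵢ‖p−pᵢ‖² is the weighted centroid p* = (Σwᵢpᵢ)/(Σwᵢ).
Σwᵢ = 790.
Σwᵢxᵢ = 300·10 + 300·17 + 60·10 + 50·16 + 80·8 = 10140.
Σwᵢyᵢ = 300·7 + 300·15 + 60·4 + 50·10 + 80·18 = 8780.
x* = 10140/790 = 12.84, y* = 8780/790 = 11.11.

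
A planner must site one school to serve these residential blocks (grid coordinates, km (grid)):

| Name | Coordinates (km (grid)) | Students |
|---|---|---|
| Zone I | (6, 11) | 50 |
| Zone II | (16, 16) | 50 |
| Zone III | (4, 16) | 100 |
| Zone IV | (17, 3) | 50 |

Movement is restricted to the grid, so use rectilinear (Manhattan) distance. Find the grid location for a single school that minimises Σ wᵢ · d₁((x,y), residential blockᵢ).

Manhattan distance separates: Σwᵢ(|x−xᵢ|+|y−yᵢ|) = Σwᵢ|x−xᵢ| + Σwᵢ|y−yᵢ|, so x and y are optimised independently as 1-D weighted medians.
Total weight W = 250; half = 125.
x-coordinate, sorted with cumulative weight:
  x=4 (Zone III, w=100) cum 100
  x=6 (Zone I, w=50) cum 150  ← median
  x=16 (Zone II, w=50) cum 200
  x=17 (Zone IV, w=50) cum 250
⇒ x* = 6
y-coordinate, sorted with cumulative weight:
  y=3 (Zone IV, w=50) cum 50
  y=11 (Zone I, w=50) cum 100
  y=16 (Zone II, w=50) cum 150  ← median
  y=16 (Zone III, w=100) cum 250
⇒ y* = 16

(6, 16)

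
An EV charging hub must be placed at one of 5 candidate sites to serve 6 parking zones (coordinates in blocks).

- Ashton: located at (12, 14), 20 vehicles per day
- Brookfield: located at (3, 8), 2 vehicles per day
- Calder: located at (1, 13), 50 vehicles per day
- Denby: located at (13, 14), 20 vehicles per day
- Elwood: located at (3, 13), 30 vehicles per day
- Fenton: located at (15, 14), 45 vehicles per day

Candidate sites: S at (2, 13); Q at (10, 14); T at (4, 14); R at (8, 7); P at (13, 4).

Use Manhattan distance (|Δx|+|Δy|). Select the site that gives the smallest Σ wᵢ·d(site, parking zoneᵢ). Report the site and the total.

Q, total 1091 blocks

Total weighted distance at each candidate:
  S (2, 13): total = 1182
  Q (10, 14): total = 1091
  T (4, 14): total = 1109
  R (8, 7): total = 2082
  P (13, 4): total = 2608
Minimum is at Q with total 1091 blocks.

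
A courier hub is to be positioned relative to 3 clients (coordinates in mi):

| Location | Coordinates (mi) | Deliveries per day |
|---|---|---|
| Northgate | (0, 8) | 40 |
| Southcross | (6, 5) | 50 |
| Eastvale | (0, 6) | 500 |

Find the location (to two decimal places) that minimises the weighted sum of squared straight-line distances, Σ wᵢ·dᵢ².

(0.51, 6.05)

The minimiser of Σwᵢ‖p−pᵢ‖² is the weighted centroid p* = (Σwᵢpᵢ)/(Σwᵢ).
Σwᵢ = 590.
Σwᵢxᵢ = 40·0 + 50·6 + 500·0 = 300.
Σwᵢyᵢ = 40·8 + 50·5 + 500·6 = 3570.
x* = 300/590 = 0.51, y* = 3570/590 = 6.05.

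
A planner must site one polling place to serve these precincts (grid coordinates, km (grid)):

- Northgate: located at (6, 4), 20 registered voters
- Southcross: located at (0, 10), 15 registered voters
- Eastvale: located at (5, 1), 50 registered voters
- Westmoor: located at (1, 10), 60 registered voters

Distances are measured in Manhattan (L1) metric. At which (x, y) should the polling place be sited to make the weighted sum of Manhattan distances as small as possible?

Manhattan distance separates: Σwᵢ(|x−xᵢ|+|y−yᵢ|) = Σwᵢ|x−xᵢ| + Σwᵢ|y−yᵢ|, so x and y are optimised independently as 1-D weighted medians.
Total weight W = 145; half = 72.5.
x-coordinate, sorted with cumulative weight:
  x=0 (Southcross, w=15) cum 15
  x=1 (Westmoor, w=60) cum 75  ← median
  x=5 (Eastvale, w=50) cum 125
  x=6 (Northgate, w=20) cum 145
⇒ x* = 1
y-coordinate, sorted with cumulative weight:
  y=1 (Eastvale, w=50) cum 50
  y=4 (Northgate, w=20) cum 70
  y=10 (Southcross, w=15) cum 85  ← median
  y=10 (Westmoor, w=60) cum 145
⇒ y* = 10

(1, 10)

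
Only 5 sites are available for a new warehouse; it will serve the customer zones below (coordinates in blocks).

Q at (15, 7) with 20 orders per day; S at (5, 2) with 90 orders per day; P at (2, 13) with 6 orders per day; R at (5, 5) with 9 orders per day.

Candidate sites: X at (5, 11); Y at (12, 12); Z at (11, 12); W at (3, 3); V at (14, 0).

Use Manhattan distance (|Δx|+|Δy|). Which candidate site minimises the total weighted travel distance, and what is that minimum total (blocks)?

Total weighted distance at each candidate:
  X (5, 11): total = 1174
  Y (12, 12): total = 1882
  Z (11, 12): total = 1797
  W (3, 3): total = 692
  V (14, 0): total = 1426
Minimum is at W with total 692 blocks.

W, total 692 blocks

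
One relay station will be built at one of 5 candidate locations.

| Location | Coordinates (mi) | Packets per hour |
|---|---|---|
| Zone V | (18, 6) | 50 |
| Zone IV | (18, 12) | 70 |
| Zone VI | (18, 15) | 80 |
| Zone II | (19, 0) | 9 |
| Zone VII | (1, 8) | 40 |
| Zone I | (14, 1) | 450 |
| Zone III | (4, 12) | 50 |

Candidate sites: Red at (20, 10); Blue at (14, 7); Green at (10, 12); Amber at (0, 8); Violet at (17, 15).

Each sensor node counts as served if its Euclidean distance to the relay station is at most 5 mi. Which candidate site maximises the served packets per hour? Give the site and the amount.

Violet, covering 150

Coverage radius r = 5 mi; a point is covered iff (Δx)²+(Δy)² ≤ 5² = 25.
  Red (20, 10): covers {Zone V, Zone IV} → 120
  Blue (14, 7): covers {Zone V} → 50
  Green (10, 12): covers {none} → 0
  Amber (0, 8): covers {Zone VII} → 40
  Violet (17, 15): covers {Zone IV, Zone VI} → 150
Maximum coverage at Violet: 150 packets per hour.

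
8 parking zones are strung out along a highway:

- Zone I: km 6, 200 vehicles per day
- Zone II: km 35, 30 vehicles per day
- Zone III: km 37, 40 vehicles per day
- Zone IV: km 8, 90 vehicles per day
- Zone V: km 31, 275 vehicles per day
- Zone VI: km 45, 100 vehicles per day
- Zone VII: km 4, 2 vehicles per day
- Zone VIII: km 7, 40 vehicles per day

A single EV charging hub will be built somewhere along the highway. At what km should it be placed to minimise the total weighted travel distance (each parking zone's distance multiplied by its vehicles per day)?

x = 31

For a sum of weighted absolute distances on a line, the optimum is the weighted median (not the mean). Total weight W = 777; half-weight = 388.5.
Sort by position and accumulate weight:
  km 4 (Zone VII, w=2) → cum 2
  km 6 (Zone I, w=200) → cum 202
  km 7 (Zone VIII, w=40) → cum 242
  km 8 (Zone IV, w=90) → cum 332
  km 31 (Zone V, w=275) → cum 607  ≥ 388.5 → median here
  km 35 (Zone II, w=30) → cum 637
  km 37 (Zone III, w=40) → cum 677
  km 45 (Zone VI, w=100) → cum 777
Optimal location: km 31.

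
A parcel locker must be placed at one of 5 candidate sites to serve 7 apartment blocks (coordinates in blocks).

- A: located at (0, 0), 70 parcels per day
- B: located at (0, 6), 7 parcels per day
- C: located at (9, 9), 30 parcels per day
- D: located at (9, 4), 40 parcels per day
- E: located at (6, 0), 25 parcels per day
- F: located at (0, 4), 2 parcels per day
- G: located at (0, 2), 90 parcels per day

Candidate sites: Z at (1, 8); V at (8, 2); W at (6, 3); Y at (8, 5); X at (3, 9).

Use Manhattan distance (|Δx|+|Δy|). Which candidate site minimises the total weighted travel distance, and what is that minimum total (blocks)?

W, total 1842 blocks

Total weighted distance at each candidate:
  Z (1, 8): total = 2366
  V (8, 2): total = 1984
  W (6, 3): total = 1842
  Y (8, 5): total = 2386
  X (3, 9): total = 2718
Minimum is at W with total 1842 blocks.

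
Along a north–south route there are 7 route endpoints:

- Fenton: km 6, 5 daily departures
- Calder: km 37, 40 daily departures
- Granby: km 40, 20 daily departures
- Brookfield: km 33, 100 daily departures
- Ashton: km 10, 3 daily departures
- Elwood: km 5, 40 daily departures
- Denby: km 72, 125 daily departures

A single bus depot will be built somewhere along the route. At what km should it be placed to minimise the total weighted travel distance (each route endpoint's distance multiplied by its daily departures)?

For a sum of weighted absolute distances on a line, the optimum is the weighted median (not the mean). Total weight W = 333; half-weight = 166.5.
Sort by position and accumulate weight:
  km 5 (Elwood, w=40) → cum 40
  km 6 (Fenton, w=5) → cum 45
  km 10 (Ashton, w=3) → cum 48
  km 33 (Brookfield, w=100) → cum 148
  km 37 (Calder, w=40) → cum 188  ≥ 166.5 → median here
  km 40 (Granby, w=20) → cum 208
  km 72 (Denby, w=125) → cum 333
Optimal location: km 37.

x = 37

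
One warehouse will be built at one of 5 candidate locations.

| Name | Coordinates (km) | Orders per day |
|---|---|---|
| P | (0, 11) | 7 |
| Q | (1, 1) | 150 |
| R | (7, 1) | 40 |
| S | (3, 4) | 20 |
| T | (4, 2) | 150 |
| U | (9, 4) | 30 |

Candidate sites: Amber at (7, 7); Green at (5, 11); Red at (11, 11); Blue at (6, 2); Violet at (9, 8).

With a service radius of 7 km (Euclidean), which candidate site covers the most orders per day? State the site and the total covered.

Coverage radius r = 7 km; a point is covered iff (Δx)²+(Δy)² ≤ 7² = 49.
  Amber (7, 7): covers {R, S, T, U} → 240
  Green (5, 11): covers {P} → 7
  Red (11, 11): covers {none} → 0
  Blue (6, 2): covers {Q, R, S, T, U} → 390
  Violet (9, 8): covers {U} → 30
Maximum coverage at Blue: 390 orders per day.

Blue, covering 390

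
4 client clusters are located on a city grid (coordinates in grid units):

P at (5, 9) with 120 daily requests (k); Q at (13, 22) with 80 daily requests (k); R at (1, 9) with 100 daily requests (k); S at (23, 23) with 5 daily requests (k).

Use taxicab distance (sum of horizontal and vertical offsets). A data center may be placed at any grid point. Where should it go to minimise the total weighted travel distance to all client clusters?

(5, 9)

Manhattan distance separates: Σwᵢ(|x−xᵢ|+|y−yᵢ|) = Σwᵢ|x−xᵢ| + Σwᵢ|y−yᵢ|, so x and y are optimised independently as 1-D weighted medians.
Total weight W = 305; half = 152.5.
x-coordinate, sorted with cumulative weight:
  x=1 (R, w=100) cum 100
  x=5 (P, w=120) cum 220  ← median
  x=13 (Q, w=80) cum 300
  x=23 (S, w=5) cum 305
⇒ x* = 5
y-coordinate, sorted with cumulative weight:
  y=9 (P, w=120) cum 120
  y=9 (R, w=100) cum 220  ← median
  y=22 (Q, w=80) cum 300
  y=23 (S, w=5) cum 305
⇒ y* = 9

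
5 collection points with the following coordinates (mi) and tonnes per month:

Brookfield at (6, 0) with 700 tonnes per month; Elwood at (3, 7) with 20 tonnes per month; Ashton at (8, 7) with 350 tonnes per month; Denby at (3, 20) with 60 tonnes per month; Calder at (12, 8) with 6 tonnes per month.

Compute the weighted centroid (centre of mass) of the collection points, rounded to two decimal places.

The minimiser of Σwᵢ‖p−pᵢ‖² is the weighted centroid p* = (Σwᵢpᵢ)/(Σwᵢ).
Σwᵢ = 1136.
Σwᵢxᵢ = 700·6 + 20·3 + 350·8 + 60·3 + 6·12 = 7312.
Σwᵢyᵢ = 700·0 + 20·7 + 350·7 + 60·20 + 6·8 = 3838.
x* = 7312/1136 = 6.44, y* = 3838/1136 = 3.38.

(6.44, 3.38)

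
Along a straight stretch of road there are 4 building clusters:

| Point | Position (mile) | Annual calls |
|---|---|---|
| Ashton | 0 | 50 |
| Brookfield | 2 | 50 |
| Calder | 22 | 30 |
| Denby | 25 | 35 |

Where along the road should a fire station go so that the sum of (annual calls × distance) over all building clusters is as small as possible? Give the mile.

For a sum of weighted absolute distances on a line, the optimum is the weighted median (not the mean). Total weight W = 165; half-weight = 82.5.
Sort by position and accumulate weight:
  mile 0 (Ashton, w=50) → cum 50
  mile 2 (Brookfield, w=50) → cum 100  ≥ 82.5 → median here
  mile 22 (Calder, w=30) → cum 130
  mile 25 (Denby, w=35) → cum 165
Optimal location: mile 2.

x = 2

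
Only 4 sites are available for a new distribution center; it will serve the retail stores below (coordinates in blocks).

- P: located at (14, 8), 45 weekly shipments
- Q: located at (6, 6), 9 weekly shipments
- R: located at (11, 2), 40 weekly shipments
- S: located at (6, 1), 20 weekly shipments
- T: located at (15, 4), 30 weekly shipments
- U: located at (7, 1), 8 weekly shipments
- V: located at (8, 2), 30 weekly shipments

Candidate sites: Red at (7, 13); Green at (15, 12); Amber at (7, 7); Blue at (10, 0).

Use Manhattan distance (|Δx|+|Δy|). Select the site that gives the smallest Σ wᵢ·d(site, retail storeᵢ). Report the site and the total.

Total weighted distance at each candidate:
  Red (7, 13): total = 2438
  Green (15, 12): total = 2222
  Amber (7, 7): total = 1436
  Blue (10, 0): total = 1272
Minimum is at Blue with total 1272 blocks.

Blue, total 1272 blocks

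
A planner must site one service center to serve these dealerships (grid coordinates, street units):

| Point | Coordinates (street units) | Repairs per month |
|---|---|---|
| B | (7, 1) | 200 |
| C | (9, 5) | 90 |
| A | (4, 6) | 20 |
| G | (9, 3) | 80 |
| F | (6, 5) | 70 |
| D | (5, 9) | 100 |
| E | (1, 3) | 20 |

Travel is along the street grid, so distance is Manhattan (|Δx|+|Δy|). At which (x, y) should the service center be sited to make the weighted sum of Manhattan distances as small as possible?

Manhattan distance separates: Σwᵢ(|x−xᵢ|+|y−yᵢ|) = Σwᵢ|x−xᵢ| + Σwᵢ|y−yᵢ|, so x and y are optimised independently as 1-D weighted medians.
Total weight W = 580; half = 290.
x-coordinate, sorted with cumulative weight:
  x=1 (E, w=20) cum 20
  x=4 (A, w=20) cum 40
  x=5 (D, w=100) cum 140
  x=6 (F, w=70) cum 210
  x=7 (B, w=200) cum 410  ← median
  x=9 (C, w=90) cum 500
  x=9 (G, w=80) cum 580
⇒ x* = 7
y-coordinate, sorted with cumulative weight:
  y=1 (B, w=200) cum 200
  y=3 (G, w=80) cum 280
  y=3 (E, w=20) cum 300  ← median
  y=5 (C, w=90) cum 390
  y=5 (F, w=70) cum 460
  y=6 (A, w=20) cum 480
  y=9 (D, w=100) cum 580
⇒ y* = 3

(7, 3)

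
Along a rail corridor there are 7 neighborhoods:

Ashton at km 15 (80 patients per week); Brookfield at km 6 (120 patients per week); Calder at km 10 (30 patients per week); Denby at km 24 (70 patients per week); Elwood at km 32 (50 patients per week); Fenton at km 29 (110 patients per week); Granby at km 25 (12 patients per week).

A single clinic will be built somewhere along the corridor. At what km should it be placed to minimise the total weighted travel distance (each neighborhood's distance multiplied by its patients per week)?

x = 24

For a sum of weighted absolute distances on a line, the optimum is the weighted median (not the mean). Total weight W = 472; half-weight = 236.
Sort by position and accumulate weight:
  km 6 (Brookfield, w=120) → cum 120
  km 10 (Calder, w=30) → cum 150
  km 15 (Ashton, w=80) → cum 230
  km 24 (Denby, w=70) → cum 300  ≥ 236 → median here
  km 25 (Granby, w=12) → cum 312
  km 29 (Fenton, w=110) → cum 422
  km 32 (Elwood, w=50) → cum 472
Optimal location: km 24.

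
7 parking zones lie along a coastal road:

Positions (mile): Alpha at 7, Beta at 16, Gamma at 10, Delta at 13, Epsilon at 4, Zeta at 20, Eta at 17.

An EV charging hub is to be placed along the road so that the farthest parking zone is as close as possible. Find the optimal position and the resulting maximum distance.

location 12, max distance 8

The 1-center on a line is the midpoint of the two extreme points: leftmost at 4, rightmost at 20.
Optimal location = (4 + 20)/2 = 12; maximum distance = (20 − 4)/2 = 8.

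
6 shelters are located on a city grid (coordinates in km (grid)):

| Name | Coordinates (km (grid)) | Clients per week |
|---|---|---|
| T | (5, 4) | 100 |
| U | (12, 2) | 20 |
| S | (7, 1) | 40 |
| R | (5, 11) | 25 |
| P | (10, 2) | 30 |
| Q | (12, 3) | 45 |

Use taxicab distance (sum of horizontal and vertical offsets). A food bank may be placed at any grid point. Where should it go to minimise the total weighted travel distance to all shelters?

Manhattan distance separates: Σwᵢ(|x−xᵢ|+|y−yᵢ|) = Σwᵢ|x−xᵢ| + Σwᵢ|y−yᵢ|, so x and y are optimised independently as 1-D weighted medians.
Total weight W = 260; half = 130.
x-coordinate, sorted with cumulative weight:
  x=5 (T, w=100) cum 100
  x=5 (R, w=25) cum 125
  x=7 (S, w=40) cum 165  ← median
  x=10 (P, w=30) cum 195
  x=12 (U, w=20) cum 215
  x=12 (Q, w=45) cum 260
⇒ x* = 7
y-coordinate, sorted with cumulative weight:
  y=1 (S, w=40) cum 40
  y=2 (U, w=20) cum 60
  y=2 (P, w=30) cum 90
  y=3 (Q, w=45) cum 135  ← median
  y=4 (T, w=100) cum 235
  y=11 (R, w=25) cum 260
⇒ y* = 3

(7, 3)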